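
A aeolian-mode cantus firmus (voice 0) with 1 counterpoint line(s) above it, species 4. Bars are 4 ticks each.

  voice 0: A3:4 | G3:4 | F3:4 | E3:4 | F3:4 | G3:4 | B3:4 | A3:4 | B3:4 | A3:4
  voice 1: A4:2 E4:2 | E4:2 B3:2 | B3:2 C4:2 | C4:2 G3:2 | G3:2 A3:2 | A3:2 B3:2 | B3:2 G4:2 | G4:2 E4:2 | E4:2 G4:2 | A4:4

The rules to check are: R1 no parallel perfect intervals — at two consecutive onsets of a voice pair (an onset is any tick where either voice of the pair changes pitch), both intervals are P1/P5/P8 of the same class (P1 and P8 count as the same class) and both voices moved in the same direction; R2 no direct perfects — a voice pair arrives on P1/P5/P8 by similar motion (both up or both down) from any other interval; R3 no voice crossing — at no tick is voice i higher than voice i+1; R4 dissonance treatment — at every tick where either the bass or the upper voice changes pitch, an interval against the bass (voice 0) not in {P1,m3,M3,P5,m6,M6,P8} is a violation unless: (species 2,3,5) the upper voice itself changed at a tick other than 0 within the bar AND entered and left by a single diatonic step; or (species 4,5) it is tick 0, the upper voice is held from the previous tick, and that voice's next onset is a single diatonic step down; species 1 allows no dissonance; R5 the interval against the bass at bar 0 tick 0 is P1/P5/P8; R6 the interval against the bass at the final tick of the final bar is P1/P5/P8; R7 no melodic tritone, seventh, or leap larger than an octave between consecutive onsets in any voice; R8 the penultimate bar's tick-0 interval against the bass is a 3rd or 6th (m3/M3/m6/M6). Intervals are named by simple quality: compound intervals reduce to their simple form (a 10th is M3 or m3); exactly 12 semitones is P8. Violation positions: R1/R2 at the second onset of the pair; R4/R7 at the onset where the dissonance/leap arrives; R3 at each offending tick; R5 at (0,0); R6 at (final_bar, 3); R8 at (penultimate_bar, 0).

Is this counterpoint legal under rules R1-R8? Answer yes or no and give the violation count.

No (6 violations)

bar 0: v0=A3 v1=A4 (P8)
bar 1: v0=G3 v1=E4 (M6)
bar 2: v0=F3 v1=B3 (TT)
bar 3: v0=E3 v1=C4 (m6)
bar 4: v0=F3 v1=G3 (M2)
bar 5: v0=G3 v1=A3 (M2)
bar 6: v0=B3 v1=B3 (P1)
bar 7: v0=A3 v1=G4 (m7)
bar 8: v0=B3 v1=E4 (P4)
bar 9: v0=A3 v1=A4 (P8)
  R4 @ bar2.0: F3/B3 TT untreated
  R4 @ bar4.0: F3/G3 M2 untreated
  R4 @ bar5.0: G3/A3 M2 untreated
  R4 @ bar7.0: A3/G4 m7 untreated
  R4 @ bar8.0: B3/E4 P4 untreated
  R8 @ bar8.0: penult P4 not 3rd/6th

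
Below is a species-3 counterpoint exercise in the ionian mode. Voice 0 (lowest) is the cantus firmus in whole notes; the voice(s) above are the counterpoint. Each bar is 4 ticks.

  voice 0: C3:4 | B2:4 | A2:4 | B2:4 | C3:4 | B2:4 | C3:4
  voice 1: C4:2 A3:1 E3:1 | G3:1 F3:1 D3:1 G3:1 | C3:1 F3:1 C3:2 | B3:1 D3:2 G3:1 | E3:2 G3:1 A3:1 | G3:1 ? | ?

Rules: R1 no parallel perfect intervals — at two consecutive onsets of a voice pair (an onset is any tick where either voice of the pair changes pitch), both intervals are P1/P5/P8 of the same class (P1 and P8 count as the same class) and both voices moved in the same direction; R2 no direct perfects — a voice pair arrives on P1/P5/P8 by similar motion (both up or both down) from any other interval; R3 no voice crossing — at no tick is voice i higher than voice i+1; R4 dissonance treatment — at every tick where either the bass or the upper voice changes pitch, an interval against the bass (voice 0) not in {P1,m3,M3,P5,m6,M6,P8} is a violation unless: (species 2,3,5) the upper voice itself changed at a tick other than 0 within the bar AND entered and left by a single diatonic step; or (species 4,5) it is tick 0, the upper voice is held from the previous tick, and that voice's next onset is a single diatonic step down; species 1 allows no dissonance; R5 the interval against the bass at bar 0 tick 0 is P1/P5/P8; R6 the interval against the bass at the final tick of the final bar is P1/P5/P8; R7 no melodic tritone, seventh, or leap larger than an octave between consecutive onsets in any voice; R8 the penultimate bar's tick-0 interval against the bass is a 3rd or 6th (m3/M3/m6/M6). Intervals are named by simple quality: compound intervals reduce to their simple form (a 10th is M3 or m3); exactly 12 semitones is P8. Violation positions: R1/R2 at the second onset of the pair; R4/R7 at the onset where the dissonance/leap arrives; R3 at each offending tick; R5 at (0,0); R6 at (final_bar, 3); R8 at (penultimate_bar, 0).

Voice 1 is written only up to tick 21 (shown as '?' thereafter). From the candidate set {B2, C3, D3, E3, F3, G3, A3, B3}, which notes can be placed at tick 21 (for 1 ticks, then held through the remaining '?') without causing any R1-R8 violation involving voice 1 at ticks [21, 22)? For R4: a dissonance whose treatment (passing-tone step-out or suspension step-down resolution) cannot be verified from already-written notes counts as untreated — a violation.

{B2, B3, D3, G3}

B2: legal
C3: violates R4
D3: legal
E3: violates R4
F3: violates R4
G3: legal
A3: violates R4
B3: legal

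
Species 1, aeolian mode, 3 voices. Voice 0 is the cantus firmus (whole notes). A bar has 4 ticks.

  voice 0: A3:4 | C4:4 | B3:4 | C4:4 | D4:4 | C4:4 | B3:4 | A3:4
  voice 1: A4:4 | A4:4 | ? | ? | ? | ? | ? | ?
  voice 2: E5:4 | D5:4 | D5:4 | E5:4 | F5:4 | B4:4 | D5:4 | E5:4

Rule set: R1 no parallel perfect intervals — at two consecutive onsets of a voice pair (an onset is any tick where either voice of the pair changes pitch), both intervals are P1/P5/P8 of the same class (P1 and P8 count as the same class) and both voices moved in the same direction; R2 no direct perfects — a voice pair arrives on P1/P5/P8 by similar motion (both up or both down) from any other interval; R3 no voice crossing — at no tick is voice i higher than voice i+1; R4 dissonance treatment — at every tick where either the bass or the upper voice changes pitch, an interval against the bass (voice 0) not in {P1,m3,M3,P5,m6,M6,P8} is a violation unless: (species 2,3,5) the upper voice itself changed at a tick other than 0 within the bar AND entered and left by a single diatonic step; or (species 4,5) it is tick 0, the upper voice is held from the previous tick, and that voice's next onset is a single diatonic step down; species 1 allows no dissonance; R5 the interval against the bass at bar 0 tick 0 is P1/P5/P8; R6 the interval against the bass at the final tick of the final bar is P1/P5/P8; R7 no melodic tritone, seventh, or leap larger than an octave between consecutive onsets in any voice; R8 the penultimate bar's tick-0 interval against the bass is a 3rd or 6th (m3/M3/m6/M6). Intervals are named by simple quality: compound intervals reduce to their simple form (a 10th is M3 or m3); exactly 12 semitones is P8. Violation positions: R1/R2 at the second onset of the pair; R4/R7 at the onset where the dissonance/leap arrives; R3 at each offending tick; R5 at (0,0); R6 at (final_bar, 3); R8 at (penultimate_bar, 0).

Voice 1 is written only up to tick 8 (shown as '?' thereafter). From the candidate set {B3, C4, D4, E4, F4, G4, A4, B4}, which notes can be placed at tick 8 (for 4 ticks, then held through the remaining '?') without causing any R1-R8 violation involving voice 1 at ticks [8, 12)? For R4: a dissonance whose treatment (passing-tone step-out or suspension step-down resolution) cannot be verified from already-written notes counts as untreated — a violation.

B3: violates R2,R7
C4: violates R4
D4: legal
E4: violates R4
F4: violates R4
G4: legal
A4: violates R4
B4: legal

{B4, D4, G4}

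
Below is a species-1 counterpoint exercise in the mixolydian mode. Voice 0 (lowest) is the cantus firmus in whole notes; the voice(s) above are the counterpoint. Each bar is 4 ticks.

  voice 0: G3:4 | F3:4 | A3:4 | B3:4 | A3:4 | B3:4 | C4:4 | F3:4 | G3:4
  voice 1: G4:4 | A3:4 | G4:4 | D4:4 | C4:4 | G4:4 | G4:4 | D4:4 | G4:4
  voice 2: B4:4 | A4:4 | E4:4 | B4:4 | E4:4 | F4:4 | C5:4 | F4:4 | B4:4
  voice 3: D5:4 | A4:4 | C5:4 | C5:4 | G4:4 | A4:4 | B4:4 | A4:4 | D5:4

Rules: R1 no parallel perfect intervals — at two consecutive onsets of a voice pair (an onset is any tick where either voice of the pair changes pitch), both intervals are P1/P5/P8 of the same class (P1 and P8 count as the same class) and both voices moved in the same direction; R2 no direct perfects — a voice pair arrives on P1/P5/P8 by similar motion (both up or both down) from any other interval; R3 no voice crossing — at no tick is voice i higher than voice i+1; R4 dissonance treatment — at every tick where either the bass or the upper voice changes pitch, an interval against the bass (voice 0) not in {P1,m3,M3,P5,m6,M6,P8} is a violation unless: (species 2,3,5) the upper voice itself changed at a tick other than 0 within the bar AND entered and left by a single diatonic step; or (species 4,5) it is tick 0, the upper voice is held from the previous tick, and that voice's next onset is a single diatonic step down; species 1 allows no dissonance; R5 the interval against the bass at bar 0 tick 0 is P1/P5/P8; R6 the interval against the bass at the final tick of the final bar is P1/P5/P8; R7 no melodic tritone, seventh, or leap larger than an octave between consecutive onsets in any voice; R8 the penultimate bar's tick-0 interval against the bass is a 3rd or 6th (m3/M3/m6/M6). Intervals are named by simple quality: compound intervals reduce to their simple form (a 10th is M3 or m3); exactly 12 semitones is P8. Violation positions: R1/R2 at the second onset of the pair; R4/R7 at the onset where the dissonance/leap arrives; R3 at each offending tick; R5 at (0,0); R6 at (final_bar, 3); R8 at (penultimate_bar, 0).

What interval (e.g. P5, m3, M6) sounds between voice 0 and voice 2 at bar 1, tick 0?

voice 0=F3 voice 2=A4 -> M3

M3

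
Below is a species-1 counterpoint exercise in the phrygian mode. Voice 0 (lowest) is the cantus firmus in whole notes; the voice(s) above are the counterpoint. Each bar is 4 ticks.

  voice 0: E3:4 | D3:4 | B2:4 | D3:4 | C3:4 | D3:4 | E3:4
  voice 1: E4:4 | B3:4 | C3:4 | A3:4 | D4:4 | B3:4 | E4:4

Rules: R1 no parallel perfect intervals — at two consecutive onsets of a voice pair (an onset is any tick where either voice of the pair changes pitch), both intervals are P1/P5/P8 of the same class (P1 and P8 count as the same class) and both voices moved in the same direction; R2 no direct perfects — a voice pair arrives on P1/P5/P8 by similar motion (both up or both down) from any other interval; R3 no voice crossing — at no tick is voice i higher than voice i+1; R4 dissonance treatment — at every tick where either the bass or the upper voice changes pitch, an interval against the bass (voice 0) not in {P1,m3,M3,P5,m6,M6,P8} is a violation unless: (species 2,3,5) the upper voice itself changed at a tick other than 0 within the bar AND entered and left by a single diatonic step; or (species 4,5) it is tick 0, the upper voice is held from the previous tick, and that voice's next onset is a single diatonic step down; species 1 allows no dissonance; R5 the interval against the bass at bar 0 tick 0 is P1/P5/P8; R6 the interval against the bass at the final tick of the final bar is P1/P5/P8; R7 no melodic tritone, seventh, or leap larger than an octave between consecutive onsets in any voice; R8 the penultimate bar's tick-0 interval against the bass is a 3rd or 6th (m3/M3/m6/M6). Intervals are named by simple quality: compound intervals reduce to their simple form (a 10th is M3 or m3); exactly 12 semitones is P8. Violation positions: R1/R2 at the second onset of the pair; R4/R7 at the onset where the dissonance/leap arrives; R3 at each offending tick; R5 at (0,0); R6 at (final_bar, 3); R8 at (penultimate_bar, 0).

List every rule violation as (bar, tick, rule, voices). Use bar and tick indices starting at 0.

(2, 0, R4, (0, 1))
(2, 0, R7, (1,))
(3, 0, R2, (0, 1))
(4, 0, R4, (0, 1))
(6, 0, R2, (0, 1))

bar 0: v0=E3 v1=E4 downbeat P8
bar 1: v0=D3 v1=B3 downbeat M6
bar 2: v0=B2 v1=C3 downbeat m2
bar 3: v0=D3 v1=A3 downbeat P5
bar 4: v0=C3 v1=D4 downbeat M2
bar 5: v0=D3 v1=B3 downbeat M6
bar 6: v0=E3 v1=E4 downbeat P8
  -> R4 @ bar 2 tick 0 v(0, 1): B2/C3 m2 untreated
  -> R7 @ bar 2 tick 0 v(1,): B3->C3 leap 11st
  -> R2 @ bar 3 tick 0 v(0, 1): B2/C3 m2 -> D3/A3 P5 similar
  -> R4 @ bar 4 tick 0 v(0, 1): C3/D4 M2 untreated
  -> R2 @ bar 6 tick 0 v(0, 1): D3/B3 M6 -> E3/E4 P8 similar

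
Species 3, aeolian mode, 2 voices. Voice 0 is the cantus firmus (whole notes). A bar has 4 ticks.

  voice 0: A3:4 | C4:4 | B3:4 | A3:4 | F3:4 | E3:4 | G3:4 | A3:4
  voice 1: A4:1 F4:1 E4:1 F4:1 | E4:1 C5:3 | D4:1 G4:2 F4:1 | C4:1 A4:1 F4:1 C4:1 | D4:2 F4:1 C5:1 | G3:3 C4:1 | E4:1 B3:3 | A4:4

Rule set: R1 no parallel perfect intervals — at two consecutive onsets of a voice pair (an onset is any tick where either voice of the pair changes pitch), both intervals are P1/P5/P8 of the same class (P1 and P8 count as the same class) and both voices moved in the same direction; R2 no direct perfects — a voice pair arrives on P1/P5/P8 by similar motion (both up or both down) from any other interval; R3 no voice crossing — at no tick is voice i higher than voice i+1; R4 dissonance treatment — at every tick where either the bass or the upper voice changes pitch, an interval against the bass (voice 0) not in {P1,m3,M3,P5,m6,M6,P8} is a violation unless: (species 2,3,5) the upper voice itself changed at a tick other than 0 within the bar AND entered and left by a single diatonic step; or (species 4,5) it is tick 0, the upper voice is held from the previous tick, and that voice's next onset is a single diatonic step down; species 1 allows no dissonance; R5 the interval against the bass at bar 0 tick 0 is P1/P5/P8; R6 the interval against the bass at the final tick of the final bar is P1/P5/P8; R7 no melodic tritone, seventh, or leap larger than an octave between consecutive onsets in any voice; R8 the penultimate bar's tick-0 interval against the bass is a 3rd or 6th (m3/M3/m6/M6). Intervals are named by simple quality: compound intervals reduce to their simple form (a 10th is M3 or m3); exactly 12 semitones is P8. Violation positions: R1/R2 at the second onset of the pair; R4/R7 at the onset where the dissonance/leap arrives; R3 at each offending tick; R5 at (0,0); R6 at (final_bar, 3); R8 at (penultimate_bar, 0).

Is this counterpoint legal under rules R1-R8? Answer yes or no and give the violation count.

No (5 violations)

bar 0: v0=A3 v1=A4 (P8)
bar 1: v0=C4 v1=E4 (M3)
bar 2: v0=B3 v1=D4 (m3)
bar 3: v0=A3 v1=C4 (m3)
bar 4: v0=F3 v1=D4 (M6)
bar 5: v0=E3 v1=G3 (m3)
bar 6: v0=G3 v1=E4 (M6)
bar 7: v0=A3 v1=A4 (P8)
  R7 @ bar2.0: C5->D4 leap 10st
  R4 @ bar2.3: B3/F4 TT untreated
  R7 @ bar5.0: C5->G3 leap 17st
  R2 @ bar7.0: G3/B3 M3 -> A3/A4 P8 similar
  R7 @ bar7.0: B3->A4 leap 10st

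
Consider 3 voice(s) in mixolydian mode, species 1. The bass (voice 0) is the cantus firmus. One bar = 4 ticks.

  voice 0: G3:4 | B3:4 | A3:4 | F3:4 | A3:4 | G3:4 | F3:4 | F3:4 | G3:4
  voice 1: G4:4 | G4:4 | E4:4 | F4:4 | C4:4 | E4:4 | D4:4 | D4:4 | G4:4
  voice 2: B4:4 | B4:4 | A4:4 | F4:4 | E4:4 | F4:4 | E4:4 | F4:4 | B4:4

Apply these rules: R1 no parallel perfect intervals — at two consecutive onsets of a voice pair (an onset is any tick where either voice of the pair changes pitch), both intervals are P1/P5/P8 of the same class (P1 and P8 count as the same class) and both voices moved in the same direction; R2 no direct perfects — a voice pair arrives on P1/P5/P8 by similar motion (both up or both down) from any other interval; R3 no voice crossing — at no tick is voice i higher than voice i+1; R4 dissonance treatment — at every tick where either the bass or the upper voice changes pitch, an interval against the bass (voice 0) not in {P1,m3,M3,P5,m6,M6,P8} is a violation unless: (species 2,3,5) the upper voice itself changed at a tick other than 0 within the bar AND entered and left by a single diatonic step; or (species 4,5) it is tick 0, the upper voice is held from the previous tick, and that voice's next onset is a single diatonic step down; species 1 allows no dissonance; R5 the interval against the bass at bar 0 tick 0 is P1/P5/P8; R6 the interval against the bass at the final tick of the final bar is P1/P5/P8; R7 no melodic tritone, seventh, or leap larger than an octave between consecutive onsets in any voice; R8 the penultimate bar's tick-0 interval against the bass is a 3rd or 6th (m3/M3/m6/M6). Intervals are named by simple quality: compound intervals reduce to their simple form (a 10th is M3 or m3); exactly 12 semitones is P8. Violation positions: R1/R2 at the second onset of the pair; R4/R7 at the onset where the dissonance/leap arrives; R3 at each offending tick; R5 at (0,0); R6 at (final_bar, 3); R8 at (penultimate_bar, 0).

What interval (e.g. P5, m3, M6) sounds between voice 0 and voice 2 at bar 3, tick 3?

P8

voice 0=F3 voice 2=F4 -> P8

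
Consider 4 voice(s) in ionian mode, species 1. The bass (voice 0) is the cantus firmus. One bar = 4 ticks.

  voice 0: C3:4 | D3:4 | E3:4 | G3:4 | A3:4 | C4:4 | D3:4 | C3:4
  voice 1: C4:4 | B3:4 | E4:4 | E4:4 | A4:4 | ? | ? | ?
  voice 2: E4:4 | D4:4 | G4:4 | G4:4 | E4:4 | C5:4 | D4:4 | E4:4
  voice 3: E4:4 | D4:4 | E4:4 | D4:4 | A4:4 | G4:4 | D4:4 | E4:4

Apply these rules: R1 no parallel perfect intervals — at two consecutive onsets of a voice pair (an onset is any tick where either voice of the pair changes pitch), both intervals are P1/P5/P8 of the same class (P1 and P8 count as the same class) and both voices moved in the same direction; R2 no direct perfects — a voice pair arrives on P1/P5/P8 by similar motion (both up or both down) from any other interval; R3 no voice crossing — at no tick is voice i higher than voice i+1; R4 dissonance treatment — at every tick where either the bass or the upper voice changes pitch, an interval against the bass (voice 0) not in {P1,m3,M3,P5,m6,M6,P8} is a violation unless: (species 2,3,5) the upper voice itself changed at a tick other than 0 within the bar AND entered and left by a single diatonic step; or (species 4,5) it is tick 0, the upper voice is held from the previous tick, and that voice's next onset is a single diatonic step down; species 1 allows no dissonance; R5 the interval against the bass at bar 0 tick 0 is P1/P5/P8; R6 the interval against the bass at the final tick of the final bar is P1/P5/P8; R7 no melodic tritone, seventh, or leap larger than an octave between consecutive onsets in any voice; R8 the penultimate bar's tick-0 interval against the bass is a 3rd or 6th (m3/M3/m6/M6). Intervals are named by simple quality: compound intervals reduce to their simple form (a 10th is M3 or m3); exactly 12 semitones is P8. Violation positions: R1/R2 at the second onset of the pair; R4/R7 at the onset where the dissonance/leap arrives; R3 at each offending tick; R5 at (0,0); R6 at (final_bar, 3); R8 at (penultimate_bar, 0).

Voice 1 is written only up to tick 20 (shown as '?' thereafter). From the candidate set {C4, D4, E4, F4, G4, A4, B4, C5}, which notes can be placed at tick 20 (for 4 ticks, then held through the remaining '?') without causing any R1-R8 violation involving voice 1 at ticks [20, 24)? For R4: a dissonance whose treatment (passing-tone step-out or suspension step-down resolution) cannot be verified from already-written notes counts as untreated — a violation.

{A4, E4}

C4: violates R2
D4: violates R4
E4: legal
F4: violates R4
G4: violates R1
A4: legal
B4: violates R4
C5: violates R1,R2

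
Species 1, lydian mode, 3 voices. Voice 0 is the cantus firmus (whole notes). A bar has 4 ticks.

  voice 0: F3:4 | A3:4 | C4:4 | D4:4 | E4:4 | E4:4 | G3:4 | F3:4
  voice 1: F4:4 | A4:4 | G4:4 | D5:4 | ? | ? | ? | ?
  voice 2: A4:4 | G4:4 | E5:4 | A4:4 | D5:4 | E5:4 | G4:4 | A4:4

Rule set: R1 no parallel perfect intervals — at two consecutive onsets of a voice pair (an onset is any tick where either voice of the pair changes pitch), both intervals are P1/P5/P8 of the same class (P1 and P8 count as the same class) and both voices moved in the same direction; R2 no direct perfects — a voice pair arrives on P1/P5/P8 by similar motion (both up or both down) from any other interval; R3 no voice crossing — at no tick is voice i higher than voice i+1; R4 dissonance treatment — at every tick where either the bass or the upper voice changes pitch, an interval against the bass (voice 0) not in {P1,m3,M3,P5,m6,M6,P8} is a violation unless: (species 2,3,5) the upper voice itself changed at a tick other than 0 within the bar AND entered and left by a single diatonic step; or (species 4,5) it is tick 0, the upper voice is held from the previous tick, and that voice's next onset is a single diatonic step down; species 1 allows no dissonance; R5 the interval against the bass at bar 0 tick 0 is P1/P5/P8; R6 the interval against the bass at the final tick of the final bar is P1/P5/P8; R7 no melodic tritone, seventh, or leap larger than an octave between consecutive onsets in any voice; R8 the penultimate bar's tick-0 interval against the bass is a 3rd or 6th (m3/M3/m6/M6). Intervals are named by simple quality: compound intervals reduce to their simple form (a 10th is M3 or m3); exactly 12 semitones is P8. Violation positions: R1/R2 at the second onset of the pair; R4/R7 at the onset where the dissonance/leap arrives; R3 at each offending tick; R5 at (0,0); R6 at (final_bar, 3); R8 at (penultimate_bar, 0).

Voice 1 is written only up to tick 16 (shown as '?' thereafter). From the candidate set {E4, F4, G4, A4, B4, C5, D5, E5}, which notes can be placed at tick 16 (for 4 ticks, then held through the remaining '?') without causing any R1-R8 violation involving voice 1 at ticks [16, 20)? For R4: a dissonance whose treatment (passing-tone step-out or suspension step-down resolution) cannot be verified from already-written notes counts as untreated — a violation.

{B4, C5, G4}

E4: violates R7
F4: violates R4
G4: legal
A4: violates R4
B4: legal
C5: legal
D5: violates R4
E5: violates R1,R3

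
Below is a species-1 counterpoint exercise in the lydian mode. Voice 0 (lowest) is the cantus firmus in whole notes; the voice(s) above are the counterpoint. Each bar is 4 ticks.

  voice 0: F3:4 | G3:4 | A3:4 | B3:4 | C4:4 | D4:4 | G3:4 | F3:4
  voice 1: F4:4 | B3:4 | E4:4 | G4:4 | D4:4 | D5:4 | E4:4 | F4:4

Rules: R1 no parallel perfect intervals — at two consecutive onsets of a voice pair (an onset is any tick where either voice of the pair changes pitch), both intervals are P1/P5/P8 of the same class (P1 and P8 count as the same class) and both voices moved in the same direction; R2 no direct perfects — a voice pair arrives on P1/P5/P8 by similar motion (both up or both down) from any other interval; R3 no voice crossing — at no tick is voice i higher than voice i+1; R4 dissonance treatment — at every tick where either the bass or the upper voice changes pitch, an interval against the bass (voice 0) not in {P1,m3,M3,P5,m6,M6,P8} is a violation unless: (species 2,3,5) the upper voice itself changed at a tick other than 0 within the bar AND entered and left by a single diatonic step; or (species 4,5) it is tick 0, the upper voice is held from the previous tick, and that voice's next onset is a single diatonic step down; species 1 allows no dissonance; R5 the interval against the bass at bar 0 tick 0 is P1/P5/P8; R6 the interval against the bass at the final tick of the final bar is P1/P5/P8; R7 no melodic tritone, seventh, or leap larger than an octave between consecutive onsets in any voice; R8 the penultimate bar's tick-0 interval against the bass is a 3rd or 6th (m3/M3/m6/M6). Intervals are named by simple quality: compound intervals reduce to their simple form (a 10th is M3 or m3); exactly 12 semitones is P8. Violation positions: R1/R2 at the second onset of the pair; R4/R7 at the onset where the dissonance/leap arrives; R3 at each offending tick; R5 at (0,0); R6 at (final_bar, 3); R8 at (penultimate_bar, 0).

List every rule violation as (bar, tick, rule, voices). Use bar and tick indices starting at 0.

bar 0: v0=F3 v1=F4 downbeat P8
bar 1: v0=G3 v1=B3 downbeat M3
bar 2: v0=A3 v1=E4 downbeat P5
bar 3: v0=B3 v1=G4 downbeat m6
bar 4: v0=C4 v1=D4 downbeat M2
bar 5: v0=D4 v1=D5 downbeat P8
bar 6: v0=G3 v1=E4 downbeat M6
bar 7: v0=F3 v1=F4 downbeat P8
  -> R7 @ bar 1 tick 0 v(1,): F4->B3 leap 6st
  -> R2 @ bar 2 tick 0 v(0, 1): G3/B3 M3 -> A3/E4 P5 similar
  -> R4 @ bar 4 tick 0 v(0, 1): C4/D4 M2 untreated
  -> R2 @ bar 5 tick 0 v(0, 1): C4/D4 M2 -> D4/D5 P8 similar
  -> R7 @ bar 6 tick 0 v(1,): D5->E4 leap 10st

(1, 0, R7, (1,))
(2, 0, R2, (0, 1))
(4, 0, R4, (0, 1))
(5, 0, R2, (0, 1))
(6, 0, R7, (1,))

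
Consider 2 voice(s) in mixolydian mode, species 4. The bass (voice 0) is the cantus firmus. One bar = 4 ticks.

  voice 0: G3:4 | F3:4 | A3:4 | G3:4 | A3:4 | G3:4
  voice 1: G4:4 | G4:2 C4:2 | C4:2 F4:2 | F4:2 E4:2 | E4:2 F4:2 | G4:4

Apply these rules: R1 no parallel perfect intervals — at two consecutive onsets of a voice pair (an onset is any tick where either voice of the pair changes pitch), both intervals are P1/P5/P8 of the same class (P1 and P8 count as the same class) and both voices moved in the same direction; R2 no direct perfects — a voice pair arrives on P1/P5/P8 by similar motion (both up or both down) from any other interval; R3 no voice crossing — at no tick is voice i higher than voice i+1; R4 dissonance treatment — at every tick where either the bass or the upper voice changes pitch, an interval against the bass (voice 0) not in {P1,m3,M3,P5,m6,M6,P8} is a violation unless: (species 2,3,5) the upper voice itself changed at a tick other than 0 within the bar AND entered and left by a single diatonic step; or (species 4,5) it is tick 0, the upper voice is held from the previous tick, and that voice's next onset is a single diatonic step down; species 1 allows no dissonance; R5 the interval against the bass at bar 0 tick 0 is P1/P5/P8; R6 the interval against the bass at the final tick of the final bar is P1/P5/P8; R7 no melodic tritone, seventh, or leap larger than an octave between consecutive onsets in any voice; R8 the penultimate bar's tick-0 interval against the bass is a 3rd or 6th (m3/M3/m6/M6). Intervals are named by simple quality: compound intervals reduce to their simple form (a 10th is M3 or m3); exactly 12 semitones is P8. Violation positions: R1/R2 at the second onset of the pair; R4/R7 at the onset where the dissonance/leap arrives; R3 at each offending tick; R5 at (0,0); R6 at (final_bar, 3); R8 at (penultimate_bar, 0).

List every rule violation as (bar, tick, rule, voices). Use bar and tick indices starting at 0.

bar 0: v0=G3 v1=G4 downbeat P8
bar 1: v0=F3 v1=G4 downbeat M2
bar 2: v0=A3 v1=C4 downbeat m3
bar 3: v0=G3 v1=F4 downbeat m7
bar 4: v0=A3 v1=E4 downbeat P5
bar 5: v0=G3 v1=G4 downbeat P8
  -> R4 @ bar 1 tick 0 v(0, 1): F3/G4 M2 untreated
  -> R8 @ bar 4 tick 0 v(0, 1): penult P5 not 3rd/6th

(1, 0, R4, (0, 1))
(4, 0, R8, (0, 1))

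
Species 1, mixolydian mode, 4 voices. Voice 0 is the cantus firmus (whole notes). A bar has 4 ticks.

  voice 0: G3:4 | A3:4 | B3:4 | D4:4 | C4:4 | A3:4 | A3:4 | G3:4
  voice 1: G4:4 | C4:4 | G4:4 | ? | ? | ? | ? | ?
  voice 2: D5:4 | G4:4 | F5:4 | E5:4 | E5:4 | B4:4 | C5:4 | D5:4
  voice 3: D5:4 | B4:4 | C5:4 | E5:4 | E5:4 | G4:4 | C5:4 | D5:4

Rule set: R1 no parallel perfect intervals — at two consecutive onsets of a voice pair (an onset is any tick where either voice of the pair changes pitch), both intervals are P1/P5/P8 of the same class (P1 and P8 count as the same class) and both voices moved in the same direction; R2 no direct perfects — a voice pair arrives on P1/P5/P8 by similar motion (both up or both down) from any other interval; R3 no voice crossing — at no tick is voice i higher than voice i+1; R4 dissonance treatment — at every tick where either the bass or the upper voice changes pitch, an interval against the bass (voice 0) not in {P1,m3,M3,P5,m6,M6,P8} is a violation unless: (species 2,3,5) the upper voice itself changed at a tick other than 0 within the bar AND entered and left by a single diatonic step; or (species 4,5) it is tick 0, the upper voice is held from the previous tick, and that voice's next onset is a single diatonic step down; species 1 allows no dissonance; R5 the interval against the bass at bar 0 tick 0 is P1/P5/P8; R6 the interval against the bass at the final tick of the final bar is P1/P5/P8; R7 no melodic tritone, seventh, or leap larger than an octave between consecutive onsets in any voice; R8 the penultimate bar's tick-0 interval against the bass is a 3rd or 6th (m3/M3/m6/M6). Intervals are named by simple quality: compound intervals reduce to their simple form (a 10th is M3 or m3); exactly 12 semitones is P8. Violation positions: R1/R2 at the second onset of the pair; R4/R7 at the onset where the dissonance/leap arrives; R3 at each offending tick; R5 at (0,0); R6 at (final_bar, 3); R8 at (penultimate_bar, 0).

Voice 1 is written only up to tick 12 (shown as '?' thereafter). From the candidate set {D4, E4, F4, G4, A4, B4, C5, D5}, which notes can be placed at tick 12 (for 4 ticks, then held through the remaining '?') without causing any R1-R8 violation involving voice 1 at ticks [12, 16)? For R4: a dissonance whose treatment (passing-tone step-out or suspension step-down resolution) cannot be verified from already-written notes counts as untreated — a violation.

D4: legal
E4: violates R2,R4
F4: legal
G4: violates R4
A4: violates R2
B4: legal
C5: violates R4
D5: violates R2

{B4, D4, F4}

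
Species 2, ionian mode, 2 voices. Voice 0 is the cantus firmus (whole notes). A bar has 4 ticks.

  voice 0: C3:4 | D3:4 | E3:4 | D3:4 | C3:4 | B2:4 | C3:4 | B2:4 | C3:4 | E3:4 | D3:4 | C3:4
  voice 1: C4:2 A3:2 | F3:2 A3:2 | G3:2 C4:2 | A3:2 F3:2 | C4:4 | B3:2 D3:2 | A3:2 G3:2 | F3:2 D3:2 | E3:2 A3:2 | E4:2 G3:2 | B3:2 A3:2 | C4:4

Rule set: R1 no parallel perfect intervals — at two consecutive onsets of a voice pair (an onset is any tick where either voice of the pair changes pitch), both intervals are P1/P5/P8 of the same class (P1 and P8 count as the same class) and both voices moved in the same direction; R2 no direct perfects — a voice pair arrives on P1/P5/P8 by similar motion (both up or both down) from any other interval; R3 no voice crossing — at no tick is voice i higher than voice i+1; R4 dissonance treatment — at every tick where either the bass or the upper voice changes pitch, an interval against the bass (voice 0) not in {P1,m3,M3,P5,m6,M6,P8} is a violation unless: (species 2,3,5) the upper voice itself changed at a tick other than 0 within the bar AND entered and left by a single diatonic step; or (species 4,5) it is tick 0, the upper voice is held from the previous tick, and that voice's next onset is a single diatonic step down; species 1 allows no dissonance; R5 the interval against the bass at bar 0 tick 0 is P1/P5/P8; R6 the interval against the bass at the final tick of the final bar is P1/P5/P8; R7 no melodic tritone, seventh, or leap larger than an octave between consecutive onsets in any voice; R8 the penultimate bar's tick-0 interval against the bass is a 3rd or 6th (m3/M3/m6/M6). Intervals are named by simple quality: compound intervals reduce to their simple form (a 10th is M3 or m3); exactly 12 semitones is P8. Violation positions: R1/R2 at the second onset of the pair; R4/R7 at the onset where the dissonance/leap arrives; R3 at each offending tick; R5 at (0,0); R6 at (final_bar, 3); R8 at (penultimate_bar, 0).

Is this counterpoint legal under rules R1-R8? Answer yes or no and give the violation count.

bar 0: v0=C3 v1=C4 (P8)
bar 1: v0=D3 v1=F3 (m3)
bar 2: v0=E3 v1=G3 (m3)
bar 3: v0=D3 v1=A3 (P5)
bar 4: v0=C3 v1=C4 (P8)
bar 5: v0=B2 v1=B3 (P8)
bar 6: v0=C3 v1=A3 (M6)
bar 7: v0=B2 v1=F3 (TT)
bar 8: v0=C3 v1=E3 (M3)
bar 9: v0=E3 v1=E4 (P8)
bar 10: v0=D3 v1=B3 (M6)
bar 11: v0=C3 v1=C4 (P8)
  R2 @ bar3.0: E3/C4 m6 -> D3/A3 P5 similar
  R1 @ bar5.0: C3/C4 P8 -> B2/B3 P8 similar
  R4 @ bar7.0: B2/F3 TT untreated
  R2 @ bar9.0: C3/A3 M6 -> E3/E4 P8 similar

No (4 violations)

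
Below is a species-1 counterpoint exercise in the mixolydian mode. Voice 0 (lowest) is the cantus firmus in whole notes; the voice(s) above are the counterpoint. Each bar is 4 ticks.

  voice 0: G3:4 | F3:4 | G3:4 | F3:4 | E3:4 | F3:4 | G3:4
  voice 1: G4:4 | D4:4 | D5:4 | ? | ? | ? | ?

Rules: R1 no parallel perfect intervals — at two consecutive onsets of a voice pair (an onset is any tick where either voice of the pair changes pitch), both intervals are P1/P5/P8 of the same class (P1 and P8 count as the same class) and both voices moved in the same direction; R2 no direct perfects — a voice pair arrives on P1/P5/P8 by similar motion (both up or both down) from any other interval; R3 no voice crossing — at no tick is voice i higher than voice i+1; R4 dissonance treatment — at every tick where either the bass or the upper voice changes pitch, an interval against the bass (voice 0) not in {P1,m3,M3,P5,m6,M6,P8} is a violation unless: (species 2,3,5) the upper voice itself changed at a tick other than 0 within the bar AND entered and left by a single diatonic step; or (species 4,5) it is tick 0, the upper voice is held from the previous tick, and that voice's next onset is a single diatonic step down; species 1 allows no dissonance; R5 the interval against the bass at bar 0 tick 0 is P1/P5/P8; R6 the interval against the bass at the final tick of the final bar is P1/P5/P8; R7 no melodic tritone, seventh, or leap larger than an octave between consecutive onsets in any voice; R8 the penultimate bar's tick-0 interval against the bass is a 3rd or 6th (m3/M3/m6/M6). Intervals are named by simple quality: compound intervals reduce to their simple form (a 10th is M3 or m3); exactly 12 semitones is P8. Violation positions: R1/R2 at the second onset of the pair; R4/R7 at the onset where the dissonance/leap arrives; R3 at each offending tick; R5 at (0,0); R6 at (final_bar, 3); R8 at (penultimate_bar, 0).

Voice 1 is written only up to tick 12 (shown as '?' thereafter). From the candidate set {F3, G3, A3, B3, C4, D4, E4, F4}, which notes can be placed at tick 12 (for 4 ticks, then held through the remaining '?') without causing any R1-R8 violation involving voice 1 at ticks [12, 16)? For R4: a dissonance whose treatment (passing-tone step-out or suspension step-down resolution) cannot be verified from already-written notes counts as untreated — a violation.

{D4}

F3: violates R2,R7
G3: violates R4,R7
A3: violates R7
B3: violates R4,R7
C4: violates R1,R7
D4: legal
E4: violates R4,R7
F4: violates R2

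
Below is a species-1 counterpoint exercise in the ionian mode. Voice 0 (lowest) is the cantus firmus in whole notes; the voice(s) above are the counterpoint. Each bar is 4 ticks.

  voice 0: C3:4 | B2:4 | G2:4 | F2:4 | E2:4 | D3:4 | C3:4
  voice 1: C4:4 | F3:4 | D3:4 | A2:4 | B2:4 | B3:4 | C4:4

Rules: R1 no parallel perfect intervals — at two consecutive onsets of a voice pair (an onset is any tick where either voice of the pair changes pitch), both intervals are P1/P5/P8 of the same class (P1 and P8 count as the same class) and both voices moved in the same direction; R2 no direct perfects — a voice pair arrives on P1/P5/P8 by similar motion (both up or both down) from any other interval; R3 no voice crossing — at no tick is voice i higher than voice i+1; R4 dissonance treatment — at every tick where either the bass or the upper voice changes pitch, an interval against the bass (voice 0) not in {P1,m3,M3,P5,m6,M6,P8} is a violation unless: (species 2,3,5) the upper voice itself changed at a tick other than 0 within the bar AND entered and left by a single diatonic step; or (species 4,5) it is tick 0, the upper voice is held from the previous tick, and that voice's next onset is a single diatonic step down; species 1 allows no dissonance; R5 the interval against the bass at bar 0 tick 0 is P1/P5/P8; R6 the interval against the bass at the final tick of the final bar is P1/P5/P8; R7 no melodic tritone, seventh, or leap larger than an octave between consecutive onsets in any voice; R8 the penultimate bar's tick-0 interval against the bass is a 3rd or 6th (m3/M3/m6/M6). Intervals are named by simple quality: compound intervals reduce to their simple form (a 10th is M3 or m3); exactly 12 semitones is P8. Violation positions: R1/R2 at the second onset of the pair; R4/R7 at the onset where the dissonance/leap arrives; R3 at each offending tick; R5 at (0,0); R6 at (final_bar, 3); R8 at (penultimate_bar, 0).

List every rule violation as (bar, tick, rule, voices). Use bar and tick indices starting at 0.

(1, 0, R4, (0, 1))
(2, 0, R2, (0, 1))
(5, 0, R7, (0,))

bar 0: v0=C3 v1=C4 downbeat P8
bar 1: v0=B2 v1=F3 downbeat TT
bar 2: v0=G2 v1=D3 downbeat P5
bar 3: v0=F2 v1=A2 downbeat M3
bar 4: v0=E2 v1=B2 downbeat P5
bar 5: v0=D3 v1=B3 downbeat M6
bar 6: v0=C3 v1=C4 downbeat P8
  -> R4 @ bar 1 tick 0 v(0, 1): B2/F3 TT untreated
  -> R2 @ bar 2 tick 0 v(0, 1): B2/F3 TT -> G2/D3 P5 similar
  -> R7 @ bar 5 tick 0 v(0,): E2->D3 leap 10st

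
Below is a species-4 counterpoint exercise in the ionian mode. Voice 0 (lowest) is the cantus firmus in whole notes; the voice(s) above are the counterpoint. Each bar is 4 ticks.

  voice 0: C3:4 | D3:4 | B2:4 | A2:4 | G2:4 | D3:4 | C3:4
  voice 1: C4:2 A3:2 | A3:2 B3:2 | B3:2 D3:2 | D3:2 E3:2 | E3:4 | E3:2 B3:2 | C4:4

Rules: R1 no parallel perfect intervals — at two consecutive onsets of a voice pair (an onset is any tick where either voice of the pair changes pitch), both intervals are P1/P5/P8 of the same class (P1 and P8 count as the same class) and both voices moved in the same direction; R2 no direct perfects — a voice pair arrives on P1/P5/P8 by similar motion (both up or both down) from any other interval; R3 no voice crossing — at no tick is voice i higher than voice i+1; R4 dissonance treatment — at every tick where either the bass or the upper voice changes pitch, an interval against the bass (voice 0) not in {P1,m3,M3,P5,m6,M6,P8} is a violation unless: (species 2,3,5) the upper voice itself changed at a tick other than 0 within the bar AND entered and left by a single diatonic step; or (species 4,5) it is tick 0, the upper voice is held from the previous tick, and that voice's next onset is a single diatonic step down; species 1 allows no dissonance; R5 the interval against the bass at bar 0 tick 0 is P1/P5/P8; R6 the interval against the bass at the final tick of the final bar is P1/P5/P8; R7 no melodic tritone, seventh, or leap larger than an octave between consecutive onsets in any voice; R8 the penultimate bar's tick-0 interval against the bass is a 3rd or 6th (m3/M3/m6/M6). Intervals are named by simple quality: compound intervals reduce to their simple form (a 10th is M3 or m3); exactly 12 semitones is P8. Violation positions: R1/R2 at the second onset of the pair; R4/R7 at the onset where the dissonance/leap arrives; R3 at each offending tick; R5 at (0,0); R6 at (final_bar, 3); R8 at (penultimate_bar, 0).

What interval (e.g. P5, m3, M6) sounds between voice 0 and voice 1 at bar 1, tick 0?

voice 0=D3 voice 1=A3 -> P5

P5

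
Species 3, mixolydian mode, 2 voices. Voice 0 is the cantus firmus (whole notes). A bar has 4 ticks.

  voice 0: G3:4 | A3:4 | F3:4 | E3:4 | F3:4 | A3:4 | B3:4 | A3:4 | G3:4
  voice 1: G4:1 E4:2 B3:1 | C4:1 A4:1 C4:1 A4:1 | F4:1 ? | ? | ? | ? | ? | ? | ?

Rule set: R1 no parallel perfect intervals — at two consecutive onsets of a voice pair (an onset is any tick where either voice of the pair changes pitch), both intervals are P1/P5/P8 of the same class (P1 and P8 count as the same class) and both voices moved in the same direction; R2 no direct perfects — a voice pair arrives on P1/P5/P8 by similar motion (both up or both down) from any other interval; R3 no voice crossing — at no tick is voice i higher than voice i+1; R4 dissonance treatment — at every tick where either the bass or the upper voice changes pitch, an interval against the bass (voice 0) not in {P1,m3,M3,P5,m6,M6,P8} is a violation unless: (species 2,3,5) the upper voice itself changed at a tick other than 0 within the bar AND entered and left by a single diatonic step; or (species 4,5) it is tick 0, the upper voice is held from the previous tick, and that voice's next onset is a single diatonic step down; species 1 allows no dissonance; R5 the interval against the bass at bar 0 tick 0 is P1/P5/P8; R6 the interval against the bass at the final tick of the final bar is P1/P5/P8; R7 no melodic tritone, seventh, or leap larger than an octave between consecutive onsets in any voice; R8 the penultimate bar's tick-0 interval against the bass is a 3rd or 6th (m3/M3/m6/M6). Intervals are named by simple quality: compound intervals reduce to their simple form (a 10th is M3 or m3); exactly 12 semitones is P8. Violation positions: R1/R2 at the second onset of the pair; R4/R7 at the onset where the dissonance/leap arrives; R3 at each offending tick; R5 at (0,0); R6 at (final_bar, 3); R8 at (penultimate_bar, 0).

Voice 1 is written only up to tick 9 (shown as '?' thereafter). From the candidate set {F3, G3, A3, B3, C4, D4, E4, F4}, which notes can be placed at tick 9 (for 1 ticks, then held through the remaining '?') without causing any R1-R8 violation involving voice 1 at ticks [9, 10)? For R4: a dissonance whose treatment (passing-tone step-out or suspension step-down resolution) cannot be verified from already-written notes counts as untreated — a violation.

F3: legal
G3: violates R4,R7
A3: legal
B3: violates R4,R7
C4: legal
D4: legal
E4: violates R4
F4: legal

{A3, C4, D4, F3, F4}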